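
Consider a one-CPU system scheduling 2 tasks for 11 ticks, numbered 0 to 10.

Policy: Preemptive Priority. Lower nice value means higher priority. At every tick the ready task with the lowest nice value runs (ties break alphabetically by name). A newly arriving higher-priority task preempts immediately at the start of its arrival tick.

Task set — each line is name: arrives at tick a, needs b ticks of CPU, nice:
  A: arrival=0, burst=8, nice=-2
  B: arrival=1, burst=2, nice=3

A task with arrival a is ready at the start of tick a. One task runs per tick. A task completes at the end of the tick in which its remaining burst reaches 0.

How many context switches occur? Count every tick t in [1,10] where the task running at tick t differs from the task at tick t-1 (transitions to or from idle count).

t=0: ready={A} → run A
t=1: ready={A,B} → run A
t=2: ready={A,B} → run A
t=3: ready={A,B} → run A
t=4: ready={A,B} → run A
t=5: ready={A,B} → run A
t=6: ready={A,B} → run A
t=7: ready={A,B} → run A
t=8: ready={B} → run B
t=9: ready={B} → run B
t=10: (idle)

context switches = 2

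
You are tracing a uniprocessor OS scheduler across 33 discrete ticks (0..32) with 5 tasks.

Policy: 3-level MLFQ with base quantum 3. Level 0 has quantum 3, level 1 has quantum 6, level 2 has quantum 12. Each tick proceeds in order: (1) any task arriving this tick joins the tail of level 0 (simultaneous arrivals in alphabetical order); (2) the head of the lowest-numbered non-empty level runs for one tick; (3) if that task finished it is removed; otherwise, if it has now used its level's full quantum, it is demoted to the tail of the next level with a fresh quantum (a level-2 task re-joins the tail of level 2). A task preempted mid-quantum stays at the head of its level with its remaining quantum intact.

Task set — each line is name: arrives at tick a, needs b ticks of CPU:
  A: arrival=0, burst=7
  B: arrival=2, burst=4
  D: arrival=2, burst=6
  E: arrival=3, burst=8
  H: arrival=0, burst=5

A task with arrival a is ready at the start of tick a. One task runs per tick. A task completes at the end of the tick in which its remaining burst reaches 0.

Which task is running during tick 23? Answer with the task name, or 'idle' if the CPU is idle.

running at tick 23 = D

t=0: L0/L1/L2 = AH/-/- → run A
t=1: L0/L1/L2 = AH/-/- → run A
t=2: L0/L1/L2 = AHBD/-/- → run A
t=3: L0/L1/L2 = HBDE/A/- → run H
t=4: L0/L1/L2 = HBDE/A/- → run H
t=5: L0/L1/L2 = HBDE/A/- → run H
t=6: L0/L1/L2 = BDE/AH/- → run B
t=7: L0/L1/L2 = BDE/AH/- → run B
t=8: L0/L1/L2 = BDE/AH/- → run B
t=9: L0/L1/L2 = DE/AHB/- → run D
t=10: L0/L1/L2 = DE/AHB/- → run D
t=11: L0/L1/L2 = DE/AHB/- → run D
t=12: L0/L1/L2 = E/AHBD/- → run E
t=13: L0/L1/L2 = E/AHBD/- → run E
t=14: L0/L1/L2 = E/AHBD/- → run E
t=15: L0/L1/L2 = -/AHBDE/- → run A
t=16: L0/L1/L2 = -/AHBDE/- → run A
t=17: L0/L1/L2 = -/AHBDE/- → run A
t=18: L0/L1/L2 = -/AHBDE/- → run A
t=19: L0/L1/L2 = -/HBDE/- → run H
t=20: L0/L1/L2 = -/HBDE/- → run H
t=21: L0/L1/L2 = -/BDE/- → run B
t=22: L0/L1/L2 = -/DE/- → run D
t=23: L0/L1/L2 = -/DE/- → run D
t=24: L0/L1/L2 = -/DE/- → run D
t=25: L0/L1/L2 = -/E/- → run E
t=26: L0/L1/L2 = -/E/- → run E
t=27: L0/L1/L2 = -/E/- → run E
t=28: L0/L1/L2 = -/E/- → run E
t=29: L0/L1/L2 = -/E/- → run E
t=30: (idle)
t=31: (idle)
t=32: (idle)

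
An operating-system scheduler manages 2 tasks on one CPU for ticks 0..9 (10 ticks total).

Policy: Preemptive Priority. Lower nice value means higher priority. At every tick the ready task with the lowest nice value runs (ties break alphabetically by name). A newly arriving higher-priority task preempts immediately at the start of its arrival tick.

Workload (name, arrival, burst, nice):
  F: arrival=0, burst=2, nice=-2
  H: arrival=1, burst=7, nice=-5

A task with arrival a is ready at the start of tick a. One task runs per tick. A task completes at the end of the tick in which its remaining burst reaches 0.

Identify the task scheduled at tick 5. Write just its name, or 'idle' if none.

running at tick 5 = H

t=0: ready={F} → run F
t=1: ready={F,H} → run H
t=2: ready={F,H} → run H
t=3: ready={F,H} → run H
t=4: ready={F,H} → run H
t=5: ready={F,H} → run H
t=6: ready={F,H} → run H
t=7: ready={F,H} → run H
t=8: ready={F} → run F
t=9: (idle)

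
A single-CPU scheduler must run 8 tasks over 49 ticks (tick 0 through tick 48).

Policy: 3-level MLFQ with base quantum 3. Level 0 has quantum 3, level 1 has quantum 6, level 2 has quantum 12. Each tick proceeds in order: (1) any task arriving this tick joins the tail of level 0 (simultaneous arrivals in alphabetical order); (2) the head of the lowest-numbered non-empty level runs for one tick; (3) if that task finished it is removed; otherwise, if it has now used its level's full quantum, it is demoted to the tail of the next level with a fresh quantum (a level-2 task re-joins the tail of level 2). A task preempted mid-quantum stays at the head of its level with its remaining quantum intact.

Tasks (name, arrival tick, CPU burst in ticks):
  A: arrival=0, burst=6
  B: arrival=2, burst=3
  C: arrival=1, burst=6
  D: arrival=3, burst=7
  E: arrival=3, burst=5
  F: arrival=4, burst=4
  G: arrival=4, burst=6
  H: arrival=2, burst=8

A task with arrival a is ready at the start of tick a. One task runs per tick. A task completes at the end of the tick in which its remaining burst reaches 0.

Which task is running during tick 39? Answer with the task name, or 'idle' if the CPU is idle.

t=0: L0/L1/L2 = A/-/- → run A
t=1: L0/L1/L2 = AC/-/- → run A
t=2: L0/L1/L2 = ACBH/-/- → run A
t=3: L0/L1/L2 = CBHDE/A/- → run C
t=4: L0/L1/L2 = CBHDEFG/A/- → run C
t=5: L0/L1/L2 = CBHDEFG/A/- → run C
t=6: L0/L1/L2 = BHDEFG/AC/- → run B
t=7: L0/L1/L2 = BHDEFG/AC/- → run B
t=8: L0/L1/L2 = BHDEFG/AC/- → run B
t=9: L0/L1/L2 = HDEFG/AC/- → run H
t=10: L0/L1/L2 = HDEFG/AC/- → run H
t=11: L0/L1/L2 = HDEFG/AC/- → run H
t=12: L0/L1/L2 = DEFG/ACH/- → run D
t=13: L0/L1/L2 = DEFG/ACH/- → run D
t=14: L0/L1/L2 = DEFG/ACH/- → run D
t=15: L0/L1/L2 = EFG/ACHD/- → run E
t=16: L0/L1/L2 = EFG/ACHD/- → run E
t=17: L0/L1/L2 = EFG/ACHD/- → run E
t=18: L0/L1/L2 = FG/ACHDE/- → run F
t=19: L0/L1/L2 = FG/ACHDE/- → run F
t=20: L0/L1/L2 = FG/ACHDE/- → run F
t=21: L0/L1/L2 = G/ACHDEF/- → run G
t=22: L0/L1/L2 = G/ACHDEF/- → run G
t=23: L0/L1/L2 = G/ACHDEF/- → run G
t=24: L0/L1/L2 = -/ACHDEFG/- → run A
t=25: L0/L1/L2 = -/ACHDEFG/- → run A
t=26: L0/L1/L2 = -/ACHDEFG/- → run A
t=27: L0/L1/L2 = -/CHDEFG/- → run C
t=28: L0/L1/L2 = -/CHDEFG/- → run C
t=29: L0/L1/L2 = -/CHDEFG/- → run C
t=30: L0/L1/L2 = -/HDEFG/- → run H
t=31: L0/L1/L2 = -/HDEFG/- → run H
t=32: L0/L1/L2 = -/HDEFG/- → run H
t=33: L0/L1/L2 = -/HDEFG/- → run H
t=34: L0/L1/L2 = -/HDEFG/- → run H
t=35: L0/L1/L2 = -/DEFG/- → run D
t=36: L0/L1/L2 = -/DEFG/- → run D
t=37: L0/L1/L2 = -/DEFG/- → run D
t=38: L0/L1/L2 = -/DEFG/- → run D
t=39: L0/L1/L2 = -/EFG/- → run E
t=40: L0/L1/L2 = -/EFG/- → run E
t=41: L0/L1/L2 = -/FG/- → run F
t=42: L0/L1/L2 = -/G/- → run G
t=43: L0/L1/L2 = -/G/- → run G
t=44: L0/L1/L2 = -/G/- → run G
t=45: (idle)
t=46: (idle)
t=47: (idle)
t=48: (idle)

running at tick 39 = E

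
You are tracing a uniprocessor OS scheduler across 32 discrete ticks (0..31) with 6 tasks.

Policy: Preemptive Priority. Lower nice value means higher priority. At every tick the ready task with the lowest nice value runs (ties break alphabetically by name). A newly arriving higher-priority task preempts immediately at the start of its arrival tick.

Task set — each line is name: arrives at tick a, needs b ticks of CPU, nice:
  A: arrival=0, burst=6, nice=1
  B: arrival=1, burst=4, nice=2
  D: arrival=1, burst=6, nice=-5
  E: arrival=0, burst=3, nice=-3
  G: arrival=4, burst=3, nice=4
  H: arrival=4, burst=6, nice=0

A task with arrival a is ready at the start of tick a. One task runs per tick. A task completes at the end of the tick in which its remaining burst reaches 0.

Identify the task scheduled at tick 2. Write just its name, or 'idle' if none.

running at tick 2 = D

t=0: ready={A,E} → run E
t=1: ready={A,B,D,E} → run D
t=2: ready={A,B,D,E} → run D
t=3: ready={A,B,D,E} → run D
t=4: ready={A,B,D,E,G,H} → run D
t=5: ready={A,B,D,E,G,H} → run D
t=6: ready={A,B,D,E,G,H} → run D
t=7: ready={A,B,E,G,H} → run E
t=8: ready={A,B,E,G,H} → run E
t=9: ready={A,B,G,H} → run H
t=10: ready={A,B,G,H} → run H
t=11: ready={A,B,G,H} → run H
t=12: ready={A,B,G,H} → run H
t=13: ready={A,B,G,H} → run H
t=14: ready={A,B,G,H} → run H
t=15: ready={A,B,G} → run A
t=16: ready={A,B,G} → run A
t=17: ready={A,B,G} → run A
t=18: ready={A,B,G} → run A
t=19: ready={A,B,G} → run A
t=20: ready={A,B,G} → run A
t=21: ready={B,G} → run B
t=22: ready={B,G} → run B
t=23: ready={B,G} → run B
t=24: ready={B,G} → run B
t=25: ready={G} → run G
t=26: ready={G} → run G
t=27: ready={G} → run G
t=28: (idle)
t=29: (idle)
t=30: (idle)
t=31: (idle)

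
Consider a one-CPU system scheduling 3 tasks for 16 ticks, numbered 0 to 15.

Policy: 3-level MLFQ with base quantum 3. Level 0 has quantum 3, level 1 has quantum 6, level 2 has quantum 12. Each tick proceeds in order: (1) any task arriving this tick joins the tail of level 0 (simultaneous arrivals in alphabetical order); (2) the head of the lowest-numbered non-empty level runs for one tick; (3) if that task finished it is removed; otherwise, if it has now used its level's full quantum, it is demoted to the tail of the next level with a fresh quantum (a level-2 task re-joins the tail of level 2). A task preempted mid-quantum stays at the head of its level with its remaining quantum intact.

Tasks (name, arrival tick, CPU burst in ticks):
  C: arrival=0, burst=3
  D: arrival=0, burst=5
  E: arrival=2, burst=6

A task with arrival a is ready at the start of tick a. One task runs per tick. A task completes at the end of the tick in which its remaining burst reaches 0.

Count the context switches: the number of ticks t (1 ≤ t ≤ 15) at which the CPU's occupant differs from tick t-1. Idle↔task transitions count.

context switches = 5

t=0: L0/L1/L2 = CD/-/- → run C
t=1: L0/L1/L2 = CD/-/- → run C
t=2: L0/L1/L2 = CDE/-/- → run C
t=3: L0/L1/L2 = DE/-/- → run D
t=4: L0/L1/L2 = DE/-/- → run D
t=5: L0/L1/L2 = DE/-/- → run D
t=6: L0/L1/L2 = E/D/- → run E
t=7: L0/L1/L2 = E/D/- → run E
t=8: L0/L1/L2 = E/D/- → run E
t=9: L0/L1/L2 = -/DE/- → run D
t=10: L0/L1/L2 = -/DE/- → run D
t=11: L0/L1/L2 = -/E/- → run E
t=12: L0/L1/L2 = -/E/- → run E
t=13: L0/L1/L2 = -/E/- → run E
t=14: (idle)
t=15: (idle)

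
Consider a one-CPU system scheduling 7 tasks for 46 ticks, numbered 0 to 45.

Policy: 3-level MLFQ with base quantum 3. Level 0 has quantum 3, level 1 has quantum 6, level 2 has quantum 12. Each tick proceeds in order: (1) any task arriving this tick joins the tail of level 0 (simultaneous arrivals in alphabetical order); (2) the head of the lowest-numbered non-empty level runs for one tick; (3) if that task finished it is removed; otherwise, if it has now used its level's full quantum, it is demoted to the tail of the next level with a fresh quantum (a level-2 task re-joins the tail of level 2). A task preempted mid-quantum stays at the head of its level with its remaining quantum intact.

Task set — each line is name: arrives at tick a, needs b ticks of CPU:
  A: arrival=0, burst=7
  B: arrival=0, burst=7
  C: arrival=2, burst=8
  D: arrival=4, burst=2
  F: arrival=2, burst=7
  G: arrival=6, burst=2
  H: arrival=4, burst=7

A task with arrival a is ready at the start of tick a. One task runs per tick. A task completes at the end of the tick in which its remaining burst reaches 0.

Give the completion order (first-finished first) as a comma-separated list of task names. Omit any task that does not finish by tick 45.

t=0: L0/L1/L2 = AB/-/- → run A
t=1: L0/L1/L2 = AB/-/- → run A
t=2: L0/L1/L2 = ABCF/-/- → run A
t=3: L0/L1/L2 = BCF/A/- → run B
t=4: L0/L1/L2 = BCFDH/A/- → run B
t=5: L0/L1/L2 = BCFDH/A/- → run B
t=6: L0/L1/L2 = CFDHG/AB/- → run C
t=7: L0/L1/L2 = CFDHG/AB/- → run C
t=8: L0/L1/L2 = CFDHG/AB/- → run C
t=9: L0/L1/L2 = FDHG/ABC/- → run F
t=10: L0/L1/L2 = FDHG/ABC/- → run F
t=11: L0/L1/L2 = FDHG/ABC/- → run F
t=12: L0/L1/L2 = DHG/ABCF/- → run D
t=13: L0/L1/L2 = DHG/ABCF/- → run D
t=14: L0/L1/L2 = HG/ABCF/- → run H
t=15: L0/L1/L2 = HG/ABCF/- → run H
t=16: L0/L1/L2 = HG/ABCF/- → run H
t=17: L0/L1/L2 = G/ABCFH/- → run G
t=18: L0/L1/L2 = G/ABCFH/- → run G
t=19: L0/L1/L2 = -/ABCFH/- → run A
t=20: L0/L1/L2 = -/ABCFH/- → run A
t=21: L0/L1/L2 = -/ABCFH/- → run A
t=22: L0/L1/L2 = -/ABCFH/- → run A
t=23: L0/L1/L2 = -/BCFH/- → run B
t=24: L0/L1/L2 = -/BCFH/- → run B
t=25: L0/L1/L2 = -/BCFH/- → run B
t=26: L0/L1/L2 = -/BCFH/- → run B
t=27: L0/L1/L2 = -/CFH/- → run C
t=28: L0/L1/L2 = -/CFH/- → run C
t=29: L0/L1/L2 = -/CFH/- → run C
t=30: L0/L1/L2 = -/CFH/- → run C
t=31: L0/L1/L2 = -/CFH/- → run C
t=32: L0/L1/L2 = -/FH/- → run F
t=33: L0/L1/L2 = -/FH/- → run F
t=34: L0/L1/L2 = -/FH/- → run F
t=35: L0/L1/L2 = -/FH/- → run F
t=36: L0/L1/L2 = -/H/- → run H
t=37: L0/L1/L2 = -/H/- → run H
t=38: L0/L1/L2 = -/H/- → run H
t=39: L0/L1/L2 = -/H/- → run H
t=40: (idle)
t=41: (idle)
t=42: (idle)
t=43: (idle)
t=44: (idle)
t=45: (idle)

completion order = D, G, A, B, C, F, H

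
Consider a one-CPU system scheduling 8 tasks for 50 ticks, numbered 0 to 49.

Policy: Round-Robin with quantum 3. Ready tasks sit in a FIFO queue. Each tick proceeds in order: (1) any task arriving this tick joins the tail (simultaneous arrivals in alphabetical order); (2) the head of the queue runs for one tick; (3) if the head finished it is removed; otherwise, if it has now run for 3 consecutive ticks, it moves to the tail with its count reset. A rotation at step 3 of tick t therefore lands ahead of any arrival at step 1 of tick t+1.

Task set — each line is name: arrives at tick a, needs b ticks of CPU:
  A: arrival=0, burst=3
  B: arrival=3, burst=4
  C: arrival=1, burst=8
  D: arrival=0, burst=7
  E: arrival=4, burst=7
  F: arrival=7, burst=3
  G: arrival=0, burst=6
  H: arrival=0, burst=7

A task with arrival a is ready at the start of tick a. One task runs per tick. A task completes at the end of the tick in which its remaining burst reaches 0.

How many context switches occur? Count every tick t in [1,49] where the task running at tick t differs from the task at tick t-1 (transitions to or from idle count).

t=0: queue=[A,D,G,H] q_used=0 → run A
t=1: queue=[A,D,G,H,C] q_used=1 → run A
t=2: queue=[A,D,G,H,C] q_used=2 → run A
t=3: queue=[D,G,H,C,B] q_used=0 → run D
t=4: queue=[D,G,H,C,B,E] q_used=1 → run D
t=5: queue=[D,G,H,C,B,E] q_used=2 → run D
t=6: queue=[G,H,C,B,E,D] q_used=0 → run G
t=7: queue=[G,H,C,B,E,D,F] q_used=1 → run G
t=8: queue=[G,H,C,B,E,D,F] q_used=2 → run G
t=9: queue=[H,C,B,E,D,F,G] q_used=0 → run H
t=10: queue=[H,C,B,E,D,F,G] q_used=1 → run H
t=11: queue=[H,C,B,E,D,F,G] q_used=2 → run H
t=12: queue=[C,B,E,D,F,G,H] q_used=0 → run C
t=13: queue=[C,B,E,D,F,G,H] q_used=1 → run C
t=14: queue=[C,B,E,D,F,G,H] q_used=2 → run C
t=15: queue=[B,E,D,F,G,H,C] q_used=0 → run B
t=16: queue=[B,E,D,F,G,H,C] q_used=1 → run B
t=17: queue=[B,E,D,F,G,H,C] q_used=2 → run B
t=18: queue=[E,D,F,G,H,C,B] q_used=0 → run E
t=19: queue=[E,D,F,G,H,C,B] q_used=1 → run E
t=20: queue=[E,D,F,G,H,C,B] q_used=2 → run E
t=21: queue=[D,F,G,H,C,B,E] q_used=0 → run D
t=22: queue=[D,F,G,H,C,B,E] q_used=1 → run D
t=23: queue=[D,F,G,H,C,B,E] q_used=2 → run D
t=24: queue=[F,G,H,C,B,E,D] q_used=0 → run F
t=25: queue=[F,G,H,C,B,E,D] q_used=1 → run F
t=26: queue=[F,G,H,C,B,E,D] q_used=2 → run F
t=27: queue=[G,H,C,B,E,D] q_used=0 → run G
t=28: queue=[G,H,C,B,E,D] q_used=1 → run G
t=29: queue=[G,H,C,B,E,D] q_used=2 → run G
t=30: queue=[H,C,B,E,D] q_used=0 → run H
t=31: queue=[H,C,B,E,D] q_used=1 → run H
t=32: queue=[H,C,B,E,D] q_used=2 → run H
t=33: queue=[C,B,E,D,H] q_used=0 → run C
t=34: queue=[C,B,E,D,H] q_used=1 → run C
t=35: queue=[C,B,E,D,H] q_used=2 → run C
t=36: queue=[B,E,D,H,C] q_used=0 → run B
t=37: queue=[E,D,H,C] q_used=0 → run E
t=38: queue=[E,D,H,C] q_used=1 → run E
t=39: queue=[E,D,H,C] q_used=2 → run E
t=40: queue=[D,H,C,E] q_used=0 → run D
t=41: queue=[H,C,E] q_used=0 → run H
t=42: queue=[C,E] q_used=0 → run C
t=43: queue=[C,E] q_used=1 → run C
t=44: queue=[E] q_used=0 → run E
t=45: (idle)
t=46: (idle)
t=47: (idle)
t=48: (idle)
t=49: (idle)

context switches = 18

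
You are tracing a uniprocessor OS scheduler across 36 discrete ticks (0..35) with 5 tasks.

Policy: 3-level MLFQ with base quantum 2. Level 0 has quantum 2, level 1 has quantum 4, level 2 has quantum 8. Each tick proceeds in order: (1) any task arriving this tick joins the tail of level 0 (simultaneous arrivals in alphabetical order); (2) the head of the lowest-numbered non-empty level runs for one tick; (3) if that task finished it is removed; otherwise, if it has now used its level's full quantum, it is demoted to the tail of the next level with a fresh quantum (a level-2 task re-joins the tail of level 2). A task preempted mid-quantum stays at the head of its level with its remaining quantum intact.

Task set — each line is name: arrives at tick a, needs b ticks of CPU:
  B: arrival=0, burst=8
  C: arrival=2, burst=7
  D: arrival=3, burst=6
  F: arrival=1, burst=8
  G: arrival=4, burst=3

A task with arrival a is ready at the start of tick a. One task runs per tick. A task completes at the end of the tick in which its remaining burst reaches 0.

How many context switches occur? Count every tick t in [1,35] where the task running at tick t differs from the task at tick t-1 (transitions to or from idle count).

context switches = 13

t=0: L0/L1/L2 = B/-/- → run B
t=1: L0/L1/L2 = BF/-/- → run B
t=2: L0/L1/L2 = FC/B/- → run F
t=3: L0/L1/L2 = FCD/B/- → run F
t=4: L0/L1/L2 = CDG/BF/- → run C
t=5: L0/L1/L2 = CDG/BF/- → run C
t=6: L0/L1/L2 = DG/BFC/- → run D
t=7: L0/L1/L2 = DG/BFC/- → run D
t=8: L0/L1/L2 = G/BFCD/- → run G
t=9: L0/L1/L2 = G/BFCD/- → run G
t=10: L0/L1/L2 = -/BFCDG/- → run B
t=11: L0/L1/L2 = -/BFCDG/- → run B
t=12: L0/L1/L2 = -/BFCDG/- → run B
t=13: L0/L1/L2 = -/BFCDG/- → run B
t=14: L0/L1/L2 = -/FCDG/B → run F
t=15: L0/L1/L2 = -/FCDG/B → run F
t=16: L0/L1/L2 = -/FCDG/B → run F
t=17: L0/L1/L2 = -/FCDG/B → run F
t=18: L0/L1/L2 = -/CDG/BF → run C
t=19: L0/L1/L2 = -/CDG/BF → run C
t=20: L0/L1/L2 = -/CDG/BF → run C
t=21: L0/L1/L2 = -/CDG/BF → run C
t=22: L0/L1/L2 = -/DG/BFC → run D
t=23: L0/L1/L2 = -/DG/BFC → run D
t=24: L0/L1/L2 = -/DG/BFC → run D
t=25: L0/L1/L2 = -/DG/BFC → run D
t=26: L0/L1/L2 = -/G/BFC → run G
t=27: L0/L1/L2 = -/-/BFC → run B
t=28: L0/L1/L2 = -/-/BFC → run B
t=29: L0/L1/L2 = -/-/FC → run F
t=30: L0/L1/L2 = -/-/FC → run F
t=31: L0/L1/L2 = -/-/C → run C
t=32: (idle)
t=33: (idle)
t=34: (idle)
t=35: (idle)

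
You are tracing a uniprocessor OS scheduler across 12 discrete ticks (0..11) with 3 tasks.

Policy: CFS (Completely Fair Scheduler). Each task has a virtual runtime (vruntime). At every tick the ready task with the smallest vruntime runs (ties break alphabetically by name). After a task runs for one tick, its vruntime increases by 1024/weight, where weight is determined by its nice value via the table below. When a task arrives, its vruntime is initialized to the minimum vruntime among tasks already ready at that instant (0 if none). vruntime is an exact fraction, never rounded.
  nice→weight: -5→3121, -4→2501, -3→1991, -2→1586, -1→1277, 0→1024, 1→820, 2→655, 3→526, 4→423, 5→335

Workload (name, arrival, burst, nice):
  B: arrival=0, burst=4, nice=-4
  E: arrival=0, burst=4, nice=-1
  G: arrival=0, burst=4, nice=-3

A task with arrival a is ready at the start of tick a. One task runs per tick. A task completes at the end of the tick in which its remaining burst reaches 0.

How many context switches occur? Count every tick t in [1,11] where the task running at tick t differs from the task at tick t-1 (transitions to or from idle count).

t=0: vr[B=0 E=0 G=0] → run B
t=1: vr[B=1024/2501 E=0 G=0] → run E
t=2: vr[B=1024/2501 E=1024/1277 G=0] → run G
t=3: vr[B=1024/2501 E=1024/1277 G=1024/1991] → run B
t=4: vr[B=2048/2501 E=1024/1277 G=1024/1991] → run G
t=5: vr[B=2048/2501 E=1024/1277 G=2048/1991] → run E
t=6: vr[B=2048/2501 E=2048/1277 G=2048/1991] → run B
t=7: vr[B=3072/2501 E=2048/1277 G=2048/1991] → run G
t=8: vr[B=3072/2501 E=2048/1277 G=3072/1991] → run B
t=9: vr[E=2048/1277 G=3072/1991] → run G
t=10: vr[E=2048/1277] → run E
t=11: vr[E=3072/1277] → run E

context switches = 10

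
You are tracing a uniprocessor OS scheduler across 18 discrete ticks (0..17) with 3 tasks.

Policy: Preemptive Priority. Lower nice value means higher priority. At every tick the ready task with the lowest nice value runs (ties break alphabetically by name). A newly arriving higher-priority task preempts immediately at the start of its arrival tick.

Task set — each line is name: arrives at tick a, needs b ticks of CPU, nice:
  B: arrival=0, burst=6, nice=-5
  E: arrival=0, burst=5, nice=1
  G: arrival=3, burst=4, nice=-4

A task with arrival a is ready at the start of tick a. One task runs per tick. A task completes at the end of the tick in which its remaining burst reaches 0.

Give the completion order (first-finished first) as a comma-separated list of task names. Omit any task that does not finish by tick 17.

t=0: ready={B,E} → run B
t=1: ready={B,E} → run B
t=2: ready={B,E} → run B
t=3: ready={B,E,G} → run B
t=4: ready={B,E,G} → run B
t=5: ready={B,E,G} → run B
t=6: ready={E,G} → run G
t=7: ready={E,G} → run G
t=8: ready={E,G} → run G
t=9: ready={E,G} → run G
t=10: ready={E} → run E
t=11: ready={E} → run E
t=12: ready={E} → run E
t=13: ready={E} → run E
t=14: ready={E} → run E
t=15: (idle)
t=16: (idle)
t=17: (idle)

completion order = B, G, E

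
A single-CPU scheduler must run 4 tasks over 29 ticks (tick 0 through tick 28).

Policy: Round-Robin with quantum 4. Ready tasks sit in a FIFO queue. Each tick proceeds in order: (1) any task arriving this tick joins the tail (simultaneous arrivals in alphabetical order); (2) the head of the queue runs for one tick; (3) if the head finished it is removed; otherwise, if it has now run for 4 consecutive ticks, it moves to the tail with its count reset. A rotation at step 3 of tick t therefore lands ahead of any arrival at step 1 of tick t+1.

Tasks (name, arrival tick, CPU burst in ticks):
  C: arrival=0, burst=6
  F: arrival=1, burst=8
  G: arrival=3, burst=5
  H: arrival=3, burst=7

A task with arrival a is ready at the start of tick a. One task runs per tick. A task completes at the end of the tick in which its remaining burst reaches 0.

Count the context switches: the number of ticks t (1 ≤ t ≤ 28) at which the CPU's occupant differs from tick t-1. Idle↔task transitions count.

context switches = 8

t=0: queue=[C] q_used=0 → run C
t=1: queue=[C,F] q_used=1 → run C
t=2: queue=[C,F] q_used=2 → run C
t=3: queue=[C,F,G,H] q_used=3 → run C
t=4: queue=[F,G,H,C] q_used=0 → run F
t=5: queue=[F,G,H,C] q_used=1 → run F
t=6: queue=[F,G,H,C] q_used=2 → run F
t=7: queue=[F,G,H,C] q_used=3 → run F
t=8: queue=[G,H,C,F] q_used=0 → run G
t=9: queue=[G,H,C,F] q_used=1 → run G
t=10: queue=[G,H,C,F] q_used=2 → run G
t=11: queue=[G,H,C,F] q_used=3 → run G
t=12: queue=[H,C,F,G] q_used=0 → run H
t=13: queue=[H,C,F,G] q_used=1 → run H
t=14: queue=[H,C,F,G] q_used=2 → run H
t=15: queue=[H,C,F,G] q_used=3 → run H
t=16: queue=[C,F,G,H] q_used=0 → run C
t=17: queue=[C,F,G,H] q_used=1 → run C
t=18: queue=[F,G,H] q_used=0 → run F
t=19: queue=[F,G,H] q_used=1 → run F
t=20: queue=[F,G,H] q_used=2 → run F
t=21: queue=[F,G,H] q_used=3 → run F
t=22: queue=[G,H] q_used=0 → run G
t=23: queue=[H] q_used=0 → run H
t=24: queue=[H] q_used=1 → run H
t=25: queue=[H] q_used=2 → run H
t=26: (idle)
t=27: (idle)
t=28: (idle)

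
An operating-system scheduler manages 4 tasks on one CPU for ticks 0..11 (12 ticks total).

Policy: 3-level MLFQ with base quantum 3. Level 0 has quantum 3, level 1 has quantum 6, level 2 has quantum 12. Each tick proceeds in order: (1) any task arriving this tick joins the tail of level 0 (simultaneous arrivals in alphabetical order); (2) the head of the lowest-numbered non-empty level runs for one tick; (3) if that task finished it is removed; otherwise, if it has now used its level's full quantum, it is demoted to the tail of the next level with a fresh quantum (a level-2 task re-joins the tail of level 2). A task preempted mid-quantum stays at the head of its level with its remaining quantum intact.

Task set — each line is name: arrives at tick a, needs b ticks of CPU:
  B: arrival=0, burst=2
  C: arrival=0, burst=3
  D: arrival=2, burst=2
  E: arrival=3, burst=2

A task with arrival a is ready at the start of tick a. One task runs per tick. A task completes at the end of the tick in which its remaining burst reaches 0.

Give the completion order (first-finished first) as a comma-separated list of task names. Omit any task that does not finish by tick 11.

t=0: L0/L1/L2 = BC/-/- → run B
t=1: L0/L1/L2 = BC/-/- → run B
t=2: L0/L1/L2 = CD/-/- → run C
t=3: L0/L1/L2 = CDE/-/- → run C
t=4: L0/L1/L2 = CDE/-/- → run C
t=5: L0/L1/L2 = DE/-/- → run D
t=6: L0/L1/L2 = DE/-/- → run D
t=7: L0/L1/L2 = E/-/- → run E
t=8: L0/L1/L2 = E/-/- → run E
t=9: (idle)
t=10: (idle)
t=11: (idle)

completion order = B, C, D, E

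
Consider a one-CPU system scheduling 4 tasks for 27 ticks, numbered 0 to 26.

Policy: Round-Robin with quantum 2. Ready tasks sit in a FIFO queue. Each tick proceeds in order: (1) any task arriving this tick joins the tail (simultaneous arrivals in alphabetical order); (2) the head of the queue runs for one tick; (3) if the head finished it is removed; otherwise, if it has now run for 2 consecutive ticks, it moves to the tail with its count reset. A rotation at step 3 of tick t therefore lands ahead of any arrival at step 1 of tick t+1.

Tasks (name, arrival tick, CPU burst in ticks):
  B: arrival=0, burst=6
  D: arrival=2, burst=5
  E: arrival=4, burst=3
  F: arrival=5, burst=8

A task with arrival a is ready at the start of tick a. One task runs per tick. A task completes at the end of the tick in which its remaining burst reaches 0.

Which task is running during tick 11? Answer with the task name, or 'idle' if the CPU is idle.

t=0: queue=[B] q_used=0 → run B
t=1: queue=[B] q_used=1 → run B
t=2: queue=[B,D] q_used=0 → run B
t=3: queue=[B,D] q_used=1 → run B
t=4: queue=[D,B,E] q_used=0 → run D
t=5: queue=[D,B,E,F] q_used=1 → run D
t=6: queue=[B,E,F,D] q_used=0 → run B
t=7: queue=[B,E,F,D] q_used=1 → run B
t=8: queue=[E,F,D] q_used=0 → run E
t=9: queue=[E,F,D] q_used=1 → run E
t=10: queue=[F,D,E] q_used=0 → run F
t=11: queue=[F,D,E] q_used=1 → run F
t=12: queue=[D,E,F] q_used=0 → run D
t=13: queue=[D,E,F] q_used=1 → run D
t=14: queue=[E,F,D] q_used=0 → run E
t=15: queue=[F,D] q_used=0 → run F
t=16: queue=[F,D] q_used=1 → run F
t=17: queue=[D,F] q_used=0 → run D
t=18: queue=[F] q_used=0 → run F
t=19: queue=[F] q_used=1 → run F
t=20: queue=[F] q_used=0 → run F
t=21: queue=[F] q_used=1 → run F
t=22: (idle)
t=23: (idle)
t=24: (idle)
t=25: (idle)
t=26: (idle)

running at tick 11 = F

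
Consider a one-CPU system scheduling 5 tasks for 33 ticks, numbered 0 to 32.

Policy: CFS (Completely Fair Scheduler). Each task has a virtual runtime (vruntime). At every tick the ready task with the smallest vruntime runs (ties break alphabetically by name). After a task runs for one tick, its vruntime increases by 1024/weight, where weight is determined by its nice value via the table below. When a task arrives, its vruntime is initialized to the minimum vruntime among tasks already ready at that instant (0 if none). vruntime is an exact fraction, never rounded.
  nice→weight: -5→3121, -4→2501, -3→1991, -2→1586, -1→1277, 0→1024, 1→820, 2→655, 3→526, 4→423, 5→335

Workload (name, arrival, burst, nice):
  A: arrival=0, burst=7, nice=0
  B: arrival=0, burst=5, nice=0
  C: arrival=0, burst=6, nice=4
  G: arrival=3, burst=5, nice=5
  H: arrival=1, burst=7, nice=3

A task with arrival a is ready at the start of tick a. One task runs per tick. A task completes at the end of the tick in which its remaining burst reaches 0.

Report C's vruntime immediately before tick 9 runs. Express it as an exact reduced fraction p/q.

vruntime(C, start of tick 9) = 1024/423

t=0: vr[A=0 B=0 C=0] → run A
t=1: vr[A=1 B=0 C=0 H=0] → run B
t=2: vr[A=1 B=1 C=0 H=0] → run C
t=3: vr[A=1 B=1 C=1024/423 G=0 H=0] → run G
t=4: vr[A=1 B=1 C=1024/423 G=1024/335 H=0] → run H
t=5: vr[A=1 B=1 C=1024/423 G=1024/335 H=512/263] → run A
t=6: vr[A=2 B=1 C=1024/423 G=1024/335 H=512/263] → run B
t=7: vr[A=2 B=2 C=1024/423 G=1024/335 H=512/263] → run H
t=8: vr[A=2 B=2 C=1024/423 G=1024/335 H=1024/263] → run A
t=9: vr[A=3 B=2 C=1024/423 G=1024/335 H=1024/263] → run B
t=10: vr[A=3 B=3 C=1024/423 G=1024/335 H=1024/263] → run C
t=11: vr[A=3 B=3 C=2048/423 G=1024/335 H=1024/263] → run A
t=12: vr[A=4 B=3 C=2048/423 G=1024/335 H=1024/263] → run B
t=13: vr[A=4 B=4 C=2048/423 G=1024/335 H=1024/263] → run G
t=14: vr[A=4 B=4 C=2048/423 G=2048/335 H=1024/263] → run H
t=15: vr[A=4 B=4 C=2048/423 G=2048/335 H=1536/263] → run A
t=16: vr[A=5 B=4 C=2048/423 G=2048/335 H=1536/263] → run B
t=17: vr[A=5 C=2048/423 G=2048/335 H=1536/263] → run C
t=18: vr[A=5 C=1024/141 G=2048/335 H=1536/263] → run A
t=19: vr[A=6 C=1024/141 G=2048/335 H=1536/263] → run H
t=20: vr[A=6 C=1024/141 G=2048/335 H=2048/263] → run A
t=21: vr[C=1024/141 G=2048/335 H=2048/263] → run G
t=22: vr[C=1024/141 G=3072/335 H=2048/263] → run C
t=23: vr[C=4096/423 G=3072/335 H=2048/263] → run H
t=24: vr[C=4096/423 G=3072/335 H=2560/263] → run G
t=25: vr[C=4096/423 G=4096/335 H=2560/263] → run C
t=26: vr[C=5120/423 G=4096/335 H=2560/263] → run H
t=27: vr[C=5120/423 G=4096/335 H=3072/263] → run H
t=28: vr[C=5120/423 G=4096/335] → run C
t=29: vr[G=4096/335] → run G
t=30: (idle)
t=31: (idle)
t=32: (idle)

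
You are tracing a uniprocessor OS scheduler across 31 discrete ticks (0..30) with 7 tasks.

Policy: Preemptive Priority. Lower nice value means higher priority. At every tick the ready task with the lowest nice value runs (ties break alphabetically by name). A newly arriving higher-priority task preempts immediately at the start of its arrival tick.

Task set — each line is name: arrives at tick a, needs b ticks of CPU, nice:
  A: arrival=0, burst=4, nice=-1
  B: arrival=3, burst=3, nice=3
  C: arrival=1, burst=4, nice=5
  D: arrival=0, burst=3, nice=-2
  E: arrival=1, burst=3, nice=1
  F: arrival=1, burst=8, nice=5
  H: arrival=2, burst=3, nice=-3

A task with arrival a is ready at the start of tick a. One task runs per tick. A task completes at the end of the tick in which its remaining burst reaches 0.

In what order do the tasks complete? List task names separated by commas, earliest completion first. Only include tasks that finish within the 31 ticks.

t=0: ready={A,D} → run D
t=1: ready={A,C,D,E,F} → run D
t=2: ready={A,C,D,E,F,H} → run H
t=3: ready={A,B,C,D,E,F,H} → run H
t=4: ready={A,B,C,D,E,F,H} → run H
t=5: ready={A,B,C,D,E,F} → run D
t=6: ready={A,B,C,E,F} → run A
t=7: ready={A,B,C,E,F} → run A
t=8: ready={A,B,C,E,F} → run A
t=9: ready={A,B,C,E,F} → run A
t=10: ready={B,C,E,F} → run E
t=11: ready={B,C,E,F} → run E
t=12: ready={B,C,E,F} → run E
t=13: ready={B,C,F} → run B
t=14: ready={B,C,F} → run B
t=15: ready={B,C,F} → run B
t=16: ready={C,F} → run C
t=17: ready={C,F} → run C
t=18: ready={C,F} → run C
t=19: ready={C,F} → run C
t=20: ready={F} → run F
t=21: ready={F} → run F
t=22: ready={F} → run F
t=23: ready={F} → run F
t=24: ready={F} → run F
t=25: ready={F} → run F
t=26: ready={F} → run F
t=27: ready={F} → run F
t=28: (idle)
t=29: (idle)
t=30: (idle)

completion order = H, D, A, E, B, C, F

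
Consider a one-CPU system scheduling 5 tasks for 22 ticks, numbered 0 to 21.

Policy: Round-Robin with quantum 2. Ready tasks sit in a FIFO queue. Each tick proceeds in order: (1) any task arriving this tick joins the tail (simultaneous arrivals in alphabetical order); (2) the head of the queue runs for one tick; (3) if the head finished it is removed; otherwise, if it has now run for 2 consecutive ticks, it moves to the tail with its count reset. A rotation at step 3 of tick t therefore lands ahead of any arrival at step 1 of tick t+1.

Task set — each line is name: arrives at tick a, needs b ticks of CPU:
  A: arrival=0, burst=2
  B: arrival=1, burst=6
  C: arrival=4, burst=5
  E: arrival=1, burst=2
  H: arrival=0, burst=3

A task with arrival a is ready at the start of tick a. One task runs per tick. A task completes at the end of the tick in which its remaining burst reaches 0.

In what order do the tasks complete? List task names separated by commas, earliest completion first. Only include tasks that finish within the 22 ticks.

t=0: queue=[A,H] q_used=0 → run A
t=1: queue=[A,H,B,E] q_used=1 → run A
t=2: queue=[H,B,E] q_used=0 → run H
t=3: queue=[H,B,E] q_used=1 → run H
t=4: queue=[B,E,H,C] q_used=0 → run B
t=5: queue=[B,E,H,C] q_used=1 → run B
t=6: queue=[E,H,C,B] q_used=0 → run E
t=7: queue=[E,H,C,B] q_used=1 → run E
t=8: queue=[H,C,B] q_used=0 → run H
t=9: queue=[C,B] q_used=0 → run C
t=10: queue=[C,B] q_used=1 → run C
t=11: queue=[B,C] q_used=0 → run B
t=12: queue=[B,C] q_used=1 → run B
t=13: queue=[C,B] q_used=0 → run C
t=14: queue=[C,B] q_used=1 → run C
t=15: queue=[B,C] q_used=0 → run B
t=16: queue=[B,C] q_used=1 → run B
t=17: queue=[C] q_used=0 → run C
t=18: (idle)
t=19: (idle)
t=20: (idle)
t=21: (idle)

completion order = A, E, H, B, C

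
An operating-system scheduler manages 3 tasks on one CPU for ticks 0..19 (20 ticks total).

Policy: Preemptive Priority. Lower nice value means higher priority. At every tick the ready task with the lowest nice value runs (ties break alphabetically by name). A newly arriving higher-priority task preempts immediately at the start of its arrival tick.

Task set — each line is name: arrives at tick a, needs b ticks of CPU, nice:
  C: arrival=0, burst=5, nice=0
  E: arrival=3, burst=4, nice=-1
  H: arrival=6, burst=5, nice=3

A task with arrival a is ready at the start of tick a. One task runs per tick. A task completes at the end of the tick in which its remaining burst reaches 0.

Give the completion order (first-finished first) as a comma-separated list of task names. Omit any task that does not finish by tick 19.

completion order = E, C, H

t=0: ready={C} → run C
t=1: ready={C} → run C
t=2: ready={C} → run C
t=3: ready={C,E} → run E
t=4: ready={C,E} → run E
t=5: ready={C,E} → run E
t=6: ready={C,E,H} → run E
t=7: ready={C,H} → run C
t=8: ready={C,H} → run C
t=9: ready={H} → run H
t=10: ready={H} → run H
t=11: ready={H} → run H
t=12: ready={H} → run H
t=13: ready={H} → run H
t=14: (idle)
t=15: (idle)
t=16: (idle)
t=17: (idle)
t=18: (idle)
t=19: (idle)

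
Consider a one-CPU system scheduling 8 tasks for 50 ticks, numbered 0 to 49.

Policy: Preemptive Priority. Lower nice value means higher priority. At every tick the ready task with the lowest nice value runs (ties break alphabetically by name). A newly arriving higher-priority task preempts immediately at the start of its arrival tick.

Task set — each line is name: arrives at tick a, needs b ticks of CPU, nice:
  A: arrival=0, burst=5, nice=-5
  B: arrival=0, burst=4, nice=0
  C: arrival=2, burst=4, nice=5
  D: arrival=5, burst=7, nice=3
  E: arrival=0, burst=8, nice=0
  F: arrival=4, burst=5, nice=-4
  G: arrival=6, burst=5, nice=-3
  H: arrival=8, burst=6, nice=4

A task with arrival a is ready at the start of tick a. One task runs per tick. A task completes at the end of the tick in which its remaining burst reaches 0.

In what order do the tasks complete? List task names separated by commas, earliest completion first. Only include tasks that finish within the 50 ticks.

t=0: ready={A,B,E} → run A
t=1: ready={A,B,E} → run A
t=2: ready={A,B,C,E} → run A
t=3: ready={A,B,C,E} → run A
t=4: ready={A,B,C,E,F} → run A
t=5: ready={B,C,D,E,F} → run F
t=6: ready={B,C,D,E,F,G} → run F
t=7: ready={B,C,D,E,F,G} → run F
t=8: ready={B,C,D,E,F,G,H} → run F
t=9: ready={B,C,D,E,F,G,H} → run F
t=10: ready={B,C,D,E,G,H} → run G
t=11: ready={B,C,D,E,G,H} → run G
t=12: ready={B,C,D,E,G,H} → run G
t=13: ready={B,C,D,E,G,H} → run G
t=14: ready={B,C,D,E,G,H} → run G
t=15: ready={B,C,D,E,H} → run B
t=16: ready={B,C,D,E,H} → run B
t=17: ready={B,C,D,E,H} → run B
t=18: ready={B,C,D,E,H} → run B
t=19: ready={C,D,E,H} → run E
t=20: ready={C,D,E,H} → run E
t=21: ready={C,D,E,H} → run E
t=22: ready={C,D,E,H} → run E
t=23: ready={C,D,E,H} → run E
t=24: ready={C,D,E,H} → run E
t=25: ready={C,D,E,H} → run E
t=26: ready={C,D,E,H} → run E
t=27: ready={C,D,H} → run D
t=28: ready={C,D,H} → run D
t=29: ready={C,D,H} → run D
t=30: ready={C,D,H} → run D
t=31: ready={C,D,H} → run D
t=32: ready={C,D,H} → run D
t=33: ready={C,D,H} → run D
t=34: ready={C,H} → run H
t=35: ready={C,H} → run H
t=36: ready={C,H} → run H
t=37: ready={C,H} → run H
t=38: ready={C,H} → run H
t=39: ready={C,H} → run H
t=40: ready={C} → run C
t=41: ready={C} → run C
t=42: ready={C} → run C
t=43: ready={C} → run C
t=44: (idle)
t=45: (idle)
t=46: (idle)
t=47: (idle)
t=48: (idle)
t=49: (idle)

completion order = A, F, G, B, E, D, H, C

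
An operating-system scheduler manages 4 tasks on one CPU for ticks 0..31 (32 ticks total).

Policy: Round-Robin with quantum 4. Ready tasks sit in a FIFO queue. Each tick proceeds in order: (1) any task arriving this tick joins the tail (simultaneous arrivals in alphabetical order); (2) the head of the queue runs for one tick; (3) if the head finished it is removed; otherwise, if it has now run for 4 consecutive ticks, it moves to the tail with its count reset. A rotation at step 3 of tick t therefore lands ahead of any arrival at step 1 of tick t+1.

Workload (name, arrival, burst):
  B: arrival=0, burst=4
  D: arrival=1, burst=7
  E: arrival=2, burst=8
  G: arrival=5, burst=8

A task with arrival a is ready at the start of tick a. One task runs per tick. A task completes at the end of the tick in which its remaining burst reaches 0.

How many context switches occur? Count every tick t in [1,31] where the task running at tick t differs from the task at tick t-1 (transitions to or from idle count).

context switches = 7

t=0: queue=[B] q_used=0 → run B
t=1: queue=[B,D] q_used=1 → run B
t=2: queue=[B,D,E] q_used=2 → run B
t=3: queue=[B,D,E] q_used=3 → run B
t=4: queue=[D,E] q_used=0 → run D
t=5: queue=[D,E,G] q_used=1 → run D
t=6: queue=[D,E,G] q_used=2 → run D
t=7: queue=[D,E,G] q_used=3 → run D
t=8: queue=[E,G,D] q_used=0 → run E
t=9: queue=[E,G,D] q_used=1 → run E
t=10: queue=[E,G,D] q_used=2 → run E
t=11: queue=[E,G,D] q_used=3 → run E
t=12: queue=[G,D,E] q_used=0 → run G
t=13: queue=[G,D,E] q_used=1 → run G
t=14: queue=[G,D,E] q_used=2 → run G
t=15: queue=[G,D,E] q_used=3 → run G
t=16: queue=[D,E,G] q_used=0 → run D
t=17: queue=[D,E,G] q_used=1 → run D
t=18: queue=[D,E,G] q_used=2 → run D
t=19: queue=[E,G] q_used=0 → run E
t=20: queue=[E,G] q_used=1 → run E
t=21: queue=[E,G] q_used=2 → run E
t=22: queue=[E,G] q_used=3 → run E
t=23: queue=[G] q_used=0 → run G
t=24: queue=[G] q_used=1 → run G
t=25: queue=[G] q_used=2 → run G
t=26: queue=[G] q_used=3 → run G
t=27: (idle)
t=28: (idle)
t=29: (idle)
t=30: (idle)
t=31: (idle)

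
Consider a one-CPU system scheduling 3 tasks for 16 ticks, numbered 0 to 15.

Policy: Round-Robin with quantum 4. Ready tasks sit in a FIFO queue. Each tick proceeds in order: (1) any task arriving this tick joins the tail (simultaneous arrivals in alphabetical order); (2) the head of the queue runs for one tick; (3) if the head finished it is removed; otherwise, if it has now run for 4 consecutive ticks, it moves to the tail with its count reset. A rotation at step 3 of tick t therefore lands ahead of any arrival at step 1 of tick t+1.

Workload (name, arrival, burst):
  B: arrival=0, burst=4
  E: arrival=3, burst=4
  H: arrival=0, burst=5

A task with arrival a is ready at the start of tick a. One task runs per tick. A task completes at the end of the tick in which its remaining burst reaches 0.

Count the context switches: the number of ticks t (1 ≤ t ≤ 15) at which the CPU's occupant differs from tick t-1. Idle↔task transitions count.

context switches = 4

t=0: queue=[B,H] q_used=0 → run B
t=1: queue=[B,H] q_used=1 → run B
t=2: queue=[B,H] q_used=2 → run B
t=3: queue=[B,H,E] q_used=3 → run B
t=4: queue=[H,E] q_used=0 → run H
t=5: queue=[H,E] q_used=1 → run H
t=6: queue=[H,E] q_used=2 → run H
t=7: queue=[H,E] q_used=3 → run H
t=8: queue=[E,H] q_used=0 → run E
t=9: queue=[E,H] q_used=1 → run E
t=10: queue=[E,H] q_used=2 → run E
t=11: queue=[E,H] q_used=3 → run E
t=12: queue=[H] q_used=0 → run H
t=13: (idle)
t=14: (idle)
t=15: (idle)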